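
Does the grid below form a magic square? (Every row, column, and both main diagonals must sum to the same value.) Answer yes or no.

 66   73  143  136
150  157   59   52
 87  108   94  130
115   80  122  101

No — anti-diagonal sums to 418 but row 3 sums to 419.

Row 1: 66 + 73 + 143 + 136 = 418.
Row 2: 150 + 157 + 59 + 52 = 418.
Row 3: 87 + 108 + 94 + 130 = 419.
Row 4: 115 + 80 + 122 + 101 = 418.
Column 1: 66 + 150 + 87 + 115 = 418.
Column 2: 73 + 157 + 108 + 80 = 418.
Column 3: 143 + 59 + 94 + 122 = 418.
Column 4: 136 + 52 + 130 + 101 = 419.
Main diagonal: 66 + 157 + 94 + 101 = 418.
Anti-diagonal: 136 + 59 + 108 + 115 = 418.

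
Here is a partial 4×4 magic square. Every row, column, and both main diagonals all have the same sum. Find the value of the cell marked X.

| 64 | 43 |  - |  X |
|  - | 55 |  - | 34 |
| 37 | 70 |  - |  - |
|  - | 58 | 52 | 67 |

46

Column 2 is complete and sums to 226; that is the magic constant.
The remaining cell in row 4 is (4,1) = 226 − 177 = 49.
The remaining cell in column 1 is (2,1) = 226 − 150 = 76.
The remaining cell in main diagonal is (3,3) = 226 − 186 = 40.
From row 2, 226 − (76 + 55 + 34) gives (2,3) = 61.
The remaining cell in row 3 is (3,4) = 226 − 147 = 79.
From column 3, 226 − (61 + 40 + 52) gives (1,3) = 73.
Column 4: 34 + 79 + 67 + ? = 226, so (1,4) = 46.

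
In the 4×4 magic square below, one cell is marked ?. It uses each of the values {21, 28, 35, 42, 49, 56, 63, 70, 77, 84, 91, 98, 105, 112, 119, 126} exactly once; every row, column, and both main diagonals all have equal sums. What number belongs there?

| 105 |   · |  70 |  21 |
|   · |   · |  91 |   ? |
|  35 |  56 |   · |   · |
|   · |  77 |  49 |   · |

112

The 16 entries sum to 1176, so each line sums to 1176/4 = 294.
From row 1, 294 − (105 + 70 + 21) gives (1,2) = 98.
From column 2, 294 − (98 + 56 + 77) gives (2,2) = 63.
Using column 3: 70 + 91 + 49 + ? → (3,3) = 294 − 210 = 84.
The remaining cell in main diagonal is (4,4) = 294 − 252 = 42.
Anti-diagonal needs 294; the known cells sum to 168, so (4,1) = 126.
Row 3: 35 + 56 + 84 + ? = 294, so (3,4) = 119.
Using column 1: 105 + 35 + 126 + ? → (2,1) = 294 − 266 = 28.
The remaining cell in column 4 is (2,4) = 294 − 182 = 112.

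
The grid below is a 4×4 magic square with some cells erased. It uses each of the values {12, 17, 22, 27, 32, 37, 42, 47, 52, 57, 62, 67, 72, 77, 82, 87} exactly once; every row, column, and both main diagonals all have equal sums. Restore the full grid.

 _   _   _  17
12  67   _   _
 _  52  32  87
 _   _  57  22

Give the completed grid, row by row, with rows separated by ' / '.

77 42 62 17 / 12 67 47 72 / 27 52 32 87 / 82 37 57 22

The 16 entries sum to 792, so each line sums to 792/4 = 198.
Using row 3: 52 + 32 + 87 + ? → (3,1) = 198 − 171 = 27.
The remaining cell in column 4 is (2,4) = 198 − 126 = 72.
Main diagonal needs 198; the known cells sum to 121, so (1,1) = 77.
The remaining cell in row 2 is (2,3) = 198 − 151 = 47.
The remaining cell in column 1 is (4,1) = 198 − 116 = 82.
Column 3: 47 + 32 + 57 + ? = 198, so (1,3) = 62.
Using row 1: 77 + 62 + 17 + ? → (1,2) = 198 − 156 = 42.
From row 4, 198 − (82 + 57 + 22) gives (4,2) = 37.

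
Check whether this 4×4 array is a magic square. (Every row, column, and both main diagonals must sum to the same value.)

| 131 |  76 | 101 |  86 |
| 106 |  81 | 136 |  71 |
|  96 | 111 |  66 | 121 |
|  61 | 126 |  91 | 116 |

Yes

Row 1: 131 + 76 + 101 + 86 = 394.
Row 2: 106 + 81 + 136 + 71 = 394.
Row 3: 96 + 111 + 66 + 121 = 394.
Row 4: 61 + 126 + 91 + 116 = 394.
Column 1: 131 + 106 + 96 + 61 = 394.
Column 2: 76 + 81 + 111 + 126 = 394.
Column 3: 101 + 136 + 66 + 91 = 394.
Column 4: 86 + 71 + 121 + 116 = 394.
Main diagonal: 131 + 81 + 66 + 116 = 394.
Anti-diagonal: 86 + 136 + 111 + 61 = 394.
All lines sum to 394.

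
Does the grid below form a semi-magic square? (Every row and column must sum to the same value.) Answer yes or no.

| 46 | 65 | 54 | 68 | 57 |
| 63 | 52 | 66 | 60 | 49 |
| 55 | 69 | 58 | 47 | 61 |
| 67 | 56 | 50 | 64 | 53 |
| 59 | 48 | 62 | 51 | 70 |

Row 1: 46 + 65 + 54 + 68 + 57 = 290.
Row 2: 63 + 52 + 66 + 60 + 49 = 290.
Row 3: 55 + 69 + 58 + 47 + 61 = 290.
Row 4: 67 + 56 + 50 + 64 + 53 = 290.
Row 5: 59 + 48 + 62 + 51 + 70 = 290.
Column 1: 46 + 63 + 55 + 67 + 59 = 290.
Column 2: 65 + 52 + 69 + 56 + 48 = 290.
Column 3: 54 + 66 + 58 + 50 + 62 = 290.
Column 4: 68 + 60 + 47 + 64 + 51 = 290.
Column 5: 57 + 49 + 61 + 53 + 70 = 290.
All lines sum to 290.

Yes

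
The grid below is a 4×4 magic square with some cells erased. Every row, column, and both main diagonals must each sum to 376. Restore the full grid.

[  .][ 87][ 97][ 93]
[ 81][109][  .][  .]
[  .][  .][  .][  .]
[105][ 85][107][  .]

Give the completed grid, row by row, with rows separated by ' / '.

99 87 97 93 / 81 109 83 103 / 91 95 89 101 / 105 85 107 79

Row 1: 87 + 97 + 93 + ? = 376, so (1,1) = 99.
Row 4 needs 376; the known cells sum to 297, so (4,4) = 79.
The remaining cell in column 1 is (3,1) = 376 − 285 = 91.
Using column 2: 87 + 109 + 85 + ? → (3,2) = 376 − 281 = 95.
From main diagonal, 376 − (99 + 109 + 79) gives (3,3) = 89.
Anti-diagonal: 93 + 95 + 105 + ? = 376, so (2,3) = 83.
The remaining cell in row 2 is (2,4) = 376 − 273 = 103.
Row 3 needs 376; the known cells sum to 275, so (3,4) = 101.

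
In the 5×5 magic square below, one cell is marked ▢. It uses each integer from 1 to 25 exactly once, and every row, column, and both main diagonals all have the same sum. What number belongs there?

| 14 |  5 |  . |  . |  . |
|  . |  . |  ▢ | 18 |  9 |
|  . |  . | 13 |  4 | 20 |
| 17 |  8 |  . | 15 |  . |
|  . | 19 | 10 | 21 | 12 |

The entries are 1 through 25, which sum to 325, so each line sums to 325/5 = 65.
Row 5 must total 65; the given cells sum to 62, so (5,1) = 3.
From column 4, 65 − (18 + 4 + 15 + 21) gives (1,4) = 7.
Main diagonal: 14 + 13 + 15 + 12 + ? = 65, so (2,2) = 11.
Using anti-diagonal: 18 + 13 + 8 + 3 + ? → (1,5) = 65 − 42 = 23.
From row 1, 65 − (14 + 5 + 7 + 23) gives (1,3) = 16.
From column 2, 65 − (5 + 11 + 8 + 19) gives (3,2) = 22.
Column 5 needs 65; the known cells sum to 64, so (4,5) = 1.
From row 3, 65 − (22 + 13 + 4 + 20) gives (3,1) = 6.
Row 4: 17 + 8 + 15 + 1 + ? = 65, so (4,3) = 24.
The remaining cell in column 1 is (2,1) = 65 − 40 = 25.
Column 3 needs 65; the known cells sum to 63, so (2,3) = 2.

2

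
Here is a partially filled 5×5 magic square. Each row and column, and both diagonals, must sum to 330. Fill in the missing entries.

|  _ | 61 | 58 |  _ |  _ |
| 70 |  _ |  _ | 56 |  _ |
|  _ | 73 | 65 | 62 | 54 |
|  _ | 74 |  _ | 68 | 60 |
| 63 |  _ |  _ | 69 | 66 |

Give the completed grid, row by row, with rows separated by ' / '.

64 61 58 75 72 / 70 67 59 56 78 / 76 73 65 62 54 / 57 74 71 68 60 / 63 55 77 69 66

From row 3, 330 − (73 + 65 + 62 + 54) gives (3,1) = 76.
Column 4 needs 330; the known cells sum to 255, so (1,4) = 75.
The remaining cell in anti-diagonal is (1,5) = 330 − 258 = 72.
Row 1 must total 330; the given cells sum to 266, so (1,1) = 64.
Column 1 must total 330; the given cells sum to 273, so (4,1) = 57.
Column 5: 72 + 54 + 60 + 66 + ? = 330, so (2,5) = 78.
From main diagonal, 330 − (64 + 65 + 68 + 66) gives (2,2) = 67.
Using row 2: 70 + 67 + 56 + 78 + ? → (2,3) = 330 − 271 = 59.
Using row 4: 57 + 74 + 68 + 60 + ? → (4,3) = 330 − 259 = 71.
Column 2: 61 + 67 + 73 + 74 + ? = 330, so (5,2) = 55.
Column 3: 58 + 59 + 65 + 71 + ? = 330, so (5,3) = 77.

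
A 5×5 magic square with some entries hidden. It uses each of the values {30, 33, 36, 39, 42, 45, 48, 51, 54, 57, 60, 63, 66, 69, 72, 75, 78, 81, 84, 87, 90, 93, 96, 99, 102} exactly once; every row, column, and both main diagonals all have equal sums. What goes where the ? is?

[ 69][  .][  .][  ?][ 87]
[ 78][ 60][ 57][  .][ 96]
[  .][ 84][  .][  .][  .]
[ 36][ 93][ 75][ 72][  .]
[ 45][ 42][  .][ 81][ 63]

The 25 entries sum to 1650, so each line sums to 1650/5 = 330.
From row 2, 330 − (78 + 60 + 57 + 96) gives (2,4) = 39.
The remaining cell in row 4 is (4,5) = 330 − 276 = 54.
Row 5 must total 330; the given cells sum to 231, so (5,3) = 99.
Using column 1: 69 + 78 + 36 + 45 + ? → (3,1) = 330 − 228 = 102.
Column 2 must total 330; the given cells sum to 279, so (1,2) = 51.
Using column 5: 87 + 96 + 54 + 63 + ? → (3,5) = 330 − 300 = 30.
Main diagonal needs 330; the known cells sum to 264, so (3,3) = 66.
Row 3 needs 330; the known cells sum to 282, so (3,4) = 48.
Column 3: 57 + 66 + 75 + 99 + ? = 330, so (1,3) = 33.
Column 4 needs 330; the known cells sum to 240, so (1,4) = 90.

90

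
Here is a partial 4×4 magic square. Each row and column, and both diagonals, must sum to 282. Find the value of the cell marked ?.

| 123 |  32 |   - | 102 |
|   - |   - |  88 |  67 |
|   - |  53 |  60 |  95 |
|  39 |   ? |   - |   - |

116

Using row 1: 123 + 32 + 102 + ? → (1,3) = 282 − 257 = 25.
Using row 3: 53 + 60 + 95 + ? → (3,1) = 282 − 208 = 74.
Column 1 needs 282; the known cells sum to 236, so (2,1) = 46.
Column 3: 25 + 88 + 60 + ? = 282, so (4,3) = 109.
From column 4, 282 − (102 + 67 + 95) gives (4,4) = 18.
Main diagonal needs 282; the known cells sum to 201, so (2,2) = 81.
Row 4 must total 282; the given cells sum to 166, so (4,2) = 116.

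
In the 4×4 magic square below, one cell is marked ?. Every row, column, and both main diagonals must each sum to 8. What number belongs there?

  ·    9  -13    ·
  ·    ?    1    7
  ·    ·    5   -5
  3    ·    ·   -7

11

From column 3, 8 − (-13 + 1 + 5) gives (4,3) = 15.
Column 4 must total 8; the given cells sum to -5, so (1,4) = 13.
The remaining cell in anti-diagonal is (3,2) = 8 − 17 = -9.
Row 1 must total 8; the given cells sum to 9, so (1,1) = -1.
From row 3, 8 − (-9 + 5 + (-5)) gives (3,1) = 17.
Using row 4: 3 + 15 + (-7) + ? → (4,2) = 8 − 11 = -3.
Using column 1: -1 + 17 + 3 + ? → (2,1) = 8 − 19 = -11.
From column 2, 8 − (9 + (-9) + (-3)) gives (2,2) = 11.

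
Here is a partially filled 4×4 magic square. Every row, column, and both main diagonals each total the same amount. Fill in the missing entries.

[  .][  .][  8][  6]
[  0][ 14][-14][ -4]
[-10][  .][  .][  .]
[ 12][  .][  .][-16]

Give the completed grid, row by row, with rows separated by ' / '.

-6 -12 8 6 / 0 14 -14 -4 / -10 -8 4 10 / 12 2 -2 -16

Row 2 is already complete: 0 + 14 + -14 + -4 = -4, so that is the magic constant.
Using column 1: 0 + (-10) + 12 + ? → (1,1) = -4 − 2 = -6.
Using column 4: 6 + (-4) + (-16) + ? → (3,4) = -4 − (-14) = 10.
The remaining cell in main diagonal is (3,3) = -4 − (-8) = 4.
The remaining cell in anti-diagonal is (3,2) = -4 − 4 = -8.
From row 1, -4 − (-6 + 8 + 6) gives (1,2) = -12.
Column 2: -12 + 14 + (-8) + ? = -4, so (4,2) = 2.
Column 3: 8 + (-14) + 4 + ? = -4, so (4,3) = -2.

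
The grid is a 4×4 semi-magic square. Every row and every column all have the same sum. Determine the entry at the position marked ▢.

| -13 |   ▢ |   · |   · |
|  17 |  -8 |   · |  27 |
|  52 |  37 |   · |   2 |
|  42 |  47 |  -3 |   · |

Column 1 is complete and sums to 98; that is the magic constant.
The remaining cell in row 2 is (2,3) = 98 − 36 = 62.
Using row 3: 52 + 37 + 2 + ? → (3,3) = 98 − 91 = 7.
The remaining cell in row 4 is (4,4) = 98 − 86 = 12.
From column 2, 98 − (-8 + 37 + 47) gives (1,2) = 22.

22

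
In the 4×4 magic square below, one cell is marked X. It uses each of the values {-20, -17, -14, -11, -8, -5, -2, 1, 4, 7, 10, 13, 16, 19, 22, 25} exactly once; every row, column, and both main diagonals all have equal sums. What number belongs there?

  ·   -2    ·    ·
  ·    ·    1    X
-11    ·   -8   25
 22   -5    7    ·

16

The 16 entries sum to 40, so each line sums to 40/4 = 10.
From row 3, 10 − (-11 + (-8) + 25) gives (3,2) = 4.
Row 4: 22 + (-5) + 7 + ? = 10, so (4,4) = -14.
The remaining cell in column 2 is (2,2) = 10 − (-3) = 13.
Using column 3: 1 + (-8) + 7 + ? → (1,3) = 10 − 0 = 10.
The remaining cell in main diagonal is (1,1) = 10 − (-9) = 19.
The remaining cell in anti-diagonal is (1,4) = 10 − 27 = -17.
Column 1 needs 10; the known cells sum to 30, so (2,1) = -20.
Column 4 needs 10; the known cells sum to -6, so (2,4) = 16.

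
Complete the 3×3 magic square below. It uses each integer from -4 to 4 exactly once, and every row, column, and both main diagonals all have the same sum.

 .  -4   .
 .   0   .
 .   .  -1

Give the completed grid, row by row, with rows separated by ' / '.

The entries are -4 through 4, which sum to 0, so each line sums to 0/3 = 0.
Column 2: -4 + 0 + ? = 0, so (3,2) = 4.
Main diagonal must total 0; the given cells sum to -1, so (1,1) = 1.
The remaining cell in row 1 is (1,3) = 0 − (-3) = 3.
Row 3 must total 0; the given cells sum to 3, so (3,1) = -3.
Column 1 must total 0; the given cells sum to -2, so (2,1) = 2.
Column 3: 3 + (-1) + ? = 0, so (2,3) = -2.

1 -4 3 / 2 0 -2 / -3 4 -1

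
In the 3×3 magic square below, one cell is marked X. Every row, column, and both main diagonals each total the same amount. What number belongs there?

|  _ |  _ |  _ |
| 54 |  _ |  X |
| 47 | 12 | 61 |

26

Row 3 is complete and sums to 120; that is the magic constant.
The remaining cell in column 1 is (1,1) = 120 − 101 = 19.
Using main diagonal: 19 + 61 + ? → (2,2) = 120 − 80 = 40.
Anti-diagonal must total 120; the given cells sum to 87, so (1,3) = 33.
The remaining cell in row 1 is (1,2) = 120 − 52 = 68.
Row 2 needs 120; the known cells sum to 94, so (2,3) = 26.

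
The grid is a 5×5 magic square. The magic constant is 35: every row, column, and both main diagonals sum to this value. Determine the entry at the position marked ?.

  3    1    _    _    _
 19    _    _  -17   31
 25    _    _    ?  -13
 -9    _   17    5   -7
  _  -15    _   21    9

Using row 4: -9 + 17 + 5 + (-7) + ? → (4,2) = 35 − 6 = 29.
Column 1 needs 35; the known cells sum to 38, so (5,1) = -3.
Column 5 needs 35; the known cells sum to 20, so (1,5) = 15.
From anti-diagonal, 35 − (15 + (-17) + 29 + (-3)) gives (3,3) = 11.
Row 5: -3 + (-15) + 21 + 9 + ? = 35, so (5,3) = 23.
The remaining cell in main diagonal is (2,2) = 35 − 28 = 7.
Row 2 must total 35; the given cells sum to 40, so (2,3) = -5.
Column 2 needs 35; the known cells sum to 22, so (3,2) = 13.
The remaining cell in column 3 is (1,3) = 35 − 46 = -11.
Row 1 needs 35; the known cells sum to 8, so (1,4) = 27.
From row 3, 35 − (25 + 13 + 11 + (-13)) gives (3,4) = -1.

-1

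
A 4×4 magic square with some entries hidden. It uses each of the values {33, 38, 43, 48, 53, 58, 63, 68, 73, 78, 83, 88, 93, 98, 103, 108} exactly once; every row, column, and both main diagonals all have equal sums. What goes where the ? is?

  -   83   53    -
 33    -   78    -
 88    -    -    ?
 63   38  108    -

The 16 entries sum to 1128, so each line sums to 1128/4 = 282.
The remaining cell in row 4 is (4,4) = 282 − 209 = 73.
Column 1 must total 282; the given cells sum to 184, so (1,1) = 98.
Column 3 must total 282; the given cells sum to 239, so (3,3) = 43.
From main diagonal, 282 − (98 + 43 + 73) gives (2,2) = 68.
From row 1, 282 − (98 + 83 + 53) gives (1,4) = 48.
Using row 2: 33 + 68 + 78 + ? → (2,4) = 282 − 179 = 103.
The remaining cell in column 2 is (3,2) = 282 − 189 = 93.
Using column 4: 48 + 103 + 73 + ? → (3,4) = 282 − 224 = 58.

58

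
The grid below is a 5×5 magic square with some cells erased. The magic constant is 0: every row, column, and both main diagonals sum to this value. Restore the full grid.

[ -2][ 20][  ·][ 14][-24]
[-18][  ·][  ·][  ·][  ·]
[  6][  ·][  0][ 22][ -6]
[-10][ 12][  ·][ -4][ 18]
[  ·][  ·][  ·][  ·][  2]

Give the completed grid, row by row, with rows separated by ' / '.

-2 20 -8 14 -24 / -18 4 16 -12 10 / 6 -22 0 22 -6 / -10 12 -16 -4 18 / 24 -14 8 -20 2

Row 1 needs 0; the known cells sum to 8, so (1,3) = -8.
From row 3, 0 − (6 + 0 + 22 + (-6)) gives (3,2) = -22.
From row 4, 0 − (-10 + 12 + (-4) + 18) gives (4,3) = -16.
Column 1 must total 0; the given cells sum to -24, so (5,1) = 24.
The remaining cell in column 5 is (2,5) = 0 − (-10) = 10.
Main diagonal needs 0; the known cells sum to -4, so (2,2) = 4.
From anti-diagonal, 0 − (-24 + 0 + 12 + 24) gives (2,4) = -12.
Row 2: -18 + 4 + (-12) + 10 + ? = 0, so (2,3) = 16.
The remaining cell in column 2 is (5,2) = 0 − 14 = -14.
Using column 3: -8 + 16 + 0 + (-16) + ? → (5,3) = 0 − (-8) = 8.
Column 4 must total 0; the given cells sum to 20, so (5,4) = -20.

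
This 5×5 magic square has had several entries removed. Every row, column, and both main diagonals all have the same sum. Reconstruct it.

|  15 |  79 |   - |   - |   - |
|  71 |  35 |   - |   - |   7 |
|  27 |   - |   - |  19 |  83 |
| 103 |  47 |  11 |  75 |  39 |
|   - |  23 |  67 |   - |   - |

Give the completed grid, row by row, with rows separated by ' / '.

Row 4 is already complete: 103 + 47 + 11 + 75 + 39 = 275, so that is the magic constant.
From column 1, 275 − (15 + 71 + 27 + 103) gives (5,1) = 59.
Column 2 must total 275; the given cells sum to 184, so (3,2) = 91.
Row 3: 27 + 91 + 19 + 83 + ? = 275, so (3,3) = 55.
Main diagonal needs 275; the known cells sum to 180, so (5,5) = 95.
Row 5: 59 + 23 + 67 + 95 + ? = 275, so (5,4) = 31.
The remaining cell in column 5 is (1,5) = 275 − 224 = 51.
Anti-diagonal must total 275; the given cells sum to 212, so (2,4) = 63.
From row 2, 275 − (71 + 35 + 63 + 7) gives (2,3) = 99.
Using column 3: 99 + 55 + 11 + 67 + ? → (1,3) = 275 − 232 = 43.
Column 4 needs 275; the known cells sum to 188, so (1,4) = 87.

15 79 43 87 51 / 71 35 99 63 7 / 27 91 55 19 83 / 103 47 11 75 39 / 59 23 67 31 95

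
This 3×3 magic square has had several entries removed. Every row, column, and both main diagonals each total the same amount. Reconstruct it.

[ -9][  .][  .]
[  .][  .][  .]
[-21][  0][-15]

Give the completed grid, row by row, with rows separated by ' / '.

-9 -24 -3 / -6 -12 -18 / -21 0 -15

Row 3 is already complete: -21 + 0 + -15 = -36, so that is the magic constant.
The remaining cell in column 1 is (2,1) = -36 − (-30) = -6.
Using main diagonal: -9 + (-15) + ? → (2,2) = -36 − (-24) = -12.
Using anti-diagonal: -12 + (-21) + ? → (1,3) = -36 − (-33) = -3.
Using row 1: -9 + (-3) + ? → (1,2) = -36 − (-12) = -24.
Row 2 needs -36; the known cells sum to -18, so (2,3) = -18.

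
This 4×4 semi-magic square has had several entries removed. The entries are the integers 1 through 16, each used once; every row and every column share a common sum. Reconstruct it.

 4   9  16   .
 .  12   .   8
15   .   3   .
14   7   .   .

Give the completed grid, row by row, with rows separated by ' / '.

4 9 16 5 / 1 12 13 8 / 15 6 3 10 / 14 7 2 11

The entries are 1 through 16, which sum to 136, so each line sums to 136/4 = 34.
Row 1: 4 + 9 + 16 + ? = 34, so (1,4) = 5.
From column 1, 34 − (4 + 15 + 14) gives (2,1) = 1.
From column 2, 34 − (9 + 12 + 7) gives (3,2) = 6.
Row 2 needs 34; the known cells sum to 21, so (2,3) = 13.
From row 3, 34 − (15 + 6 + 3) gives (3,4) = 10.
The remaining cell in column 3 is (4,3) = 34 − 32 = 2.
From column 4, 34 − (5 + 8 + 10) gives (4,4) = 11.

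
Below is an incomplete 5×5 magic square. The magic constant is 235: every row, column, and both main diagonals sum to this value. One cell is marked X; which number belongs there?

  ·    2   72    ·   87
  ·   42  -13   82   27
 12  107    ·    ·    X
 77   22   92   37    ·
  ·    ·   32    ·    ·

Using row 2: 42 + (-13) + 82 + 27 + ? → (2,1) = 235 − 138 = 97.
The remaining cell in row 4 is (4,5) = 235 − 228 = 7.
Using column 2: 2 + 42 + 107 + 22 + ? → (5,2) = 235 − 173 = 62.
Column 3 needs 235; the known cells sum to 183, so (3,3) = 52.
From anti-diagonal, 235 − (87 + 82 + 52 + 22) gives (5,1) = -8.
From column 1, 235 − (97 + 12 + 77 + (-8)) gives (1,1) = 57.
The remaining cell in main diagonal is (5,5) = 235 − 188 = 47.
Row 1 needs 235; the known cells sum to 218, so (1,4) = 17.
Row 5 must total 235; the given cells sum to 133, so (5,4) = 102.
Column 4 must total 235; the given cells sum to 238, so (3,4) = -3.
The remaining cell in column 5 is (3,5) = 235 − 168 = 67.

67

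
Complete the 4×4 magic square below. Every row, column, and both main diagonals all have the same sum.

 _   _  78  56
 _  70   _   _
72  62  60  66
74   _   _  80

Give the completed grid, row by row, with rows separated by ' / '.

Row 3 is already complete: 72 + 62 + 60 + 66 = 260, so that is the magic constant.
Column 4 needs 260; the known cells sum to 202, so (2,4) = 58.
Main diagonal must total 260; the given cells sum to 210, so (1,1) = 50.
Using anti-diagonal: 56 + 62 + 74 + ? → (2,3) = 260 − 192 = 68.
Row 1 needs 260; the known cells sum to 184, so (1,2) = 76.
Row 2 must total 260; the given cells sum to 196, so (2,1) = 64.
Column 2 must total 260; the given cells sum to 208, so (4,2) = 52.
Using column 3: 78 + 68 + 60 + ? → (4,3) = 260 − 206 = 54.

50 76 78 56 / 64 70 68 58 / 72 62 60 66 / 74 52 54 80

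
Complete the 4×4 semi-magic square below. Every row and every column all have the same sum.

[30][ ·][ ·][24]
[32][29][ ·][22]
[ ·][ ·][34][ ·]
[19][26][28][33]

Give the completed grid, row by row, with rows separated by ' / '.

30 31 21 24 / 32 29 23 22 / 25 20 34 27 / 19 26 28 33

Row 4 is already complete: 19 + 26 + 28 + 33 = 106, so that is the magic constant.
Row 2 must total 106; the given cells sum to 83, so (2,3) = 23.
Using column 1: 30 + 32 + 19 + ? → (3,1) = 106 − 81 = 25.
Using column 3: 23 + 34 + 28 + ? → (1,3) = 106 − 85 = 21.
The remaining cell in column 4 is (3,4) = 106 − 79 = 27.
Using row 1: 30 + 21 + 24 + ? → (1,2) = 106 − 75 = 31.
Row 3: 25 + 34 + 27 + ? = 106, so (3,2) = 20.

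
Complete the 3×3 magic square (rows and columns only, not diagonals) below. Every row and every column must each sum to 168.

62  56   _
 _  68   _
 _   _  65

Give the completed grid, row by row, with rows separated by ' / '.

62 56 50 / 47 68 53 / 59 44 65

Row 1: 62 + 56 + ? = 168, so (1,3) = 50.
From column 2, 168 − (56 + 68) gives (3,2) = 44.
From column 3, 168 − (50 + 65) gives (2,3) = 53.
Row 2 needs 168; the known cells sum to 121, so (2,1) = 47.
Row 3: 44 + 65 + ? = 168, so (3,1) = 59.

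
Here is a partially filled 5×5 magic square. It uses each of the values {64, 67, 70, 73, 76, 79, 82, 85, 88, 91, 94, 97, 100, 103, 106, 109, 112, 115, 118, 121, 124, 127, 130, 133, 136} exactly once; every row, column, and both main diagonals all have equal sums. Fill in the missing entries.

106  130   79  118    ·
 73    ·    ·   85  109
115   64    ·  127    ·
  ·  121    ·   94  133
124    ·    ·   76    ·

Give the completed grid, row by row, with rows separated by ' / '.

106 130 79 118 67 / 73 97 136 85 109 / 115 64 103 127 91 / 82 121 70 94 133 / 124 88 112 76 100

The 25 entries sum to 2500, so each line sums to 2500/5 = 500.
Row 1 needs 500; the known cells sum to 433, so (1,5) = 67.
Using column 1: 106 + 73 + 115 + 124 + ? → (4,1) = 500 − 418 = 82.
Using anti-diagonal: 67 + 85 + 121 + 124 + ? → (3,3) = 500 − 397 = 103.
Row 3: 115 + 64 + 103 + 127 + ? = 500, so (3,5) = 91.
The remaining cell in row 4 is (4,3) = 500 − 430 = 70.
The remaining cell in column 5 is (5,5) = 500 − 400 = 100.
Main diagonal: 106 + 103 + 94 + 100 + ? = 500, so (2,2) = 97.
Using row 2: 73 + 97 + 85 + 109 + ? → (2,3) = 500 − 364 = 136.
From column 2, 500 − (130 + 97 + 64 + 121) gives (5,2) = 88.
From column 3, 500 − (79 + 136 + 103 + 70) gives (5,3) = 112.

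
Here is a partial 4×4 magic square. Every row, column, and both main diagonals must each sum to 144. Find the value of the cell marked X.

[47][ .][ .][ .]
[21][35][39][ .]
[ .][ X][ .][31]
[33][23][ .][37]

45

From row 2, 144 − (21 + 35 + 39) gives (2,4) = 49.
Row 4 must total 144; the given cells sum to 93, so (4,3) = 51.
From column 1, 144 − (47 + 21 + 33) gives (3,1) = 43.
From column 4, 144 − (49 + 31 + 37) gives (1,4) = 27.
Main diagonal needs 144; the known cells sum to 119, so (3,3) = 25.
Anti-diagonal needs 144; the known cells sum to 99, so (3,2) = 45.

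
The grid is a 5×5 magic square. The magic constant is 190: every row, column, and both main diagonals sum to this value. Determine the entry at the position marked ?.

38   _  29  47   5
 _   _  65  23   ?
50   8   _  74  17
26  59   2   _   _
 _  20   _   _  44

56

The remaining cell in row 1 is (1,2) = 190 − 119 = 71.
From row 3, 190 − (50 + 8 + 74 + 17) gives (3,3) = 41.
Using column 2: 71 + 8 + 59 + 20 + ? → (2,2) = 190 − 158 = 32.
Column 3 needs 190; the known cells sum to 137, so (5,3) = 53.
Using main diagonal: 38 + 32 + 41 + 44 + ? → (4,4) = 190 − 155 = 35.
Anti-diagonal: 5 + 23 + 41 + 59 + ? = 190, so (5,1) = 62.
From row 4, 190 − (26 + 59 + 2 + 35) gives (4,5) = 68.
Row 5 needs 190; the known cells sum to 179, so (5,4) = 11.
Column 1 must total 190; the given cells sum to 176, so (2,1) = 14.
Column 5 must total 190; the given cells sum to 134, so (2,5) = 56.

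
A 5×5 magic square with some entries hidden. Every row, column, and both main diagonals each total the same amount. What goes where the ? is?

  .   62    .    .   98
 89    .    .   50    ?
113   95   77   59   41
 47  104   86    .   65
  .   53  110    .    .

107

Row 3 is complete and sums to 385; that is the magic constant.
Row 4: 47 + 104 + 86 + 65 + ? = 385, so (4,4) = 83.
Column 2 must total 385; the given cells sum to 314, so (2,2) = 71.
Using anti-diagonal: 98 + 50 + 77 + 104 + ? → (5,1) = 385 − 329 = 56.
The remaining cell in column 1 is (1,1) = 385 − 305 = 80.
Main diagonal must total 385; the given cells sum to 311, so (5,5) = 74.
Using row 5: 56 + 53 + 110 + 74 + ? → (5,4) = 385 − 293 = 92.
The remaining cell in column 4 is (1,4) = 385 − 284 = 101.
From column 5, 385 − (98 + 41 + 65 + 74) gives (2,5) = 107.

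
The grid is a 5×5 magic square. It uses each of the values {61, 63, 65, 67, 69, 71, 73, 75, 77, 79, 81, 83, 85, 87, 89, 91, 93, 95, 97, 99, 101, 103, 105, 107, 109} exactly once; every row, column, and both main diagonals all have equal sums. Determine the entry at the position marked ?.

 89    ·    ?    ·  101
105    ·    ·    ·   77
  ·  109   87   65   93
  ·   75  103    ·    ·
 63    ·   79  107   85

The 25 entries sum to 2125, so each line sums to 2125/5 = 425.
From row 3, 425 − (109 + 87 + 65 + 93) gives (3,1) = 71.
From row 5, 425 − (63 + 79 + 107 + 85) gives (5,2) = 91.
From column 1, 425 − (89 + 105 + 71 + 63) gives (4,1) = 97.
The remaining cell in column 5 is (4,5) = 425 − 356 = 69.
Anti-diagonal must total 425; the given cells sum to 326, so (2,4) = 99.
Row 4: 97 + 75 + 103 + 69 + ? = 425, so (4,4) = 81.
The remaining cell in column 4 is (1,4) = 425 − 352 = 73.
Main diagonal: 89 + 87 + 81 + 85 + ? = 425, so (2,2) = 83.
Row 2: 105 + 83 + 99 + 77 + ? = 425, so (2,3) = 61.
From column 2, 425 − (83 + 109 + 75 + 91) gives (1,2) = 67.
From column 3, 425 − (61 + 87 + 103 + 79) gives (1,3) = 95.

95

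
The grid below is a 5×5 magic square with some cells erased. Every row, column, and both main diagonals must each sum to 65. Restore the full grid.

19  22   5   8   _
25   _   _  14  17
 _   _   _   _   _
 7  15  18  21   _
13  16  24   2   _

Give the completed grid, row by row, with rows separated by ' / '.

From row 1, 65 − (19 + 22 + 5 + 8) gives (1,5) = 11.
From row 4, 65 − (7 + 15 + 18 + 21) gives (4,5) = 4.
The remaining cell in row 5 is (5,5) = 65 − 55 = 10.
From column 1, 65 − (19 + 25 + 7 + 13) gives (3,1) = 1.
Column 4 needs 65; the known cells sum to 45, so (3,4) = 20.
From column 5, 65 − (11 + 17 + 4 + 10) gives (3,5) = 23.
Anti-diagonal must total 65; the given cells sum to 53, so (3,3) = 12.
Row 3: 1 + 12 + 20 + 23 + ? = 65, so (3,2) = 9.
Column 2 needs 65; the known cells sum to 62, so (2,2) = 3.
Column 3 must total 65; the given cells sum to 59, so (2,3) = 6.

19 22 5 8 11 / 25 3 6 14 17 / 1 9 12 20 23 / 7 15 18 21 4 / 13 16 24 2 10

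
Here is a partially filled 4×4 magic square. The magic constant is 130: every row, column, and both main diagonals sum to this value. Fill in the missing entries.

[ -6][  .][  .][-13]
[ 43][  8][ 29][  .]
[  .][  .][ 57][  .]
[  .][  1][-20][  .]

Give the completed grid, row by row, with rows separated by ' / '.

-6 85 64 -13 / 43 8 29 50 / 15 36 57 22 / 78 1 -20 71

Row 2 must total 130; the given cells sum to 80, so (2,4) = 50.
Column 3 must total 130; the given cells sum to 66, so (1,3) = 64.
The remaining cell in main diagonal is (4,4) = 130 − 59 = 71.
Row 1: -6 + 64 + (-13) + ? = 130, so (1,2) = 85.
From row 4, 130 − (1 + (-20) + 71) gives (4,1) = 78.
Using column 1: -6 + 43 + 78 + ? → (3,1) = 130 − 115 = 15.
Column 2 must total 130; the given cells sum to 94, so (3,2) = 36.
From column 4, 130 − (-13 + 50 + 71) gives (3,4) = 22.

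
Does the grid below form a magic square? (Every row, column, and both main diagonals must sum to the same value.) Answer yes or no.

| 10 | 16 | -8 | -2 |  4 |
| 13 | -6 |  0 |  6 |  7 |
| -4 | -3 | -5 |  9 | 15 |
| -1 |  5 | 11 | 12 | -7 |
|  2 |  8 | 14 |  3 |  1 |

Row 1: 10 + 16 + (-8) + (-2) + 4 = 20.
Row 2: 13 + (-6) + 0 + 6 + 7 = 20.
Row 3: -4 + (-3) + (-5) + 9 + 15 = 12.
Row 4: -1 + 5 + 11 + 12 + (-7) = 20.
Row 5: 2 + 8 + 14 + 3 + 1 = 28.
Column 1: 10 + 13 + (-4) + (-1) + 2 = 20.
Column 2: 16 + (-6) + (-3) + 5 + 8 = 20.
Column 3: -8 + 0 + (-5) + 11 + 14 = 12.
Column 4: -2 + 6 + 9 + 12 + 3 = 28.
Column 5: 4 + 7 + 15 + (-7) + 1 = 20.
Main diagonal: 10 + (-6) + (-5) + 12 + 1 = 12.
Anti-diagonal: 4 + 6 + (-5) + 5 + 2 = 12.

No — anti-diagonal sums to 12 but row 1 sums to 20.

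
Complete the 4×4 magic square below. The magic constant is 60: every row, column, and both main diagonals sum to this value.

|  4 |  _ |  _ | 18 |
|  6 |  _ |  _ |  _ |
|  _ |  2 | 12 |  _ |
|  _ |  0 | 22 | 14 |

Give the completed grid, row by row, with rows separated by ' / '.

The remaining cell in row 4 is (4,1) = 60 − 36 = 24.
Column 1 needs 60; the known cells sum to 34, so (3,1) = 26.
Using main diagonal: 4 + 12 + 14 + ? → (2,2) = 60 − 30 = 30.
Using anti-diagonal: 18 + 2 + 24 + ? → (2,3) = 60 − 44 = 16.
Using row 2: 6 + 30 + 16 + ? → (2,4) = 60 − 52 = 8.
Using row 3: 26 + 2 + 12 + ? → (3,4) = 60 − 40 = 20.
Column 2 must total 60; the given cells sum to 32, so (1,2) = 28.
Using column 3: 16 + 12 + 22 + ? → (1,3) = 60 − 50 = 10.

4 28 10 18 / 6 30 16 8 / 26 2 12 20 / 24 0 22 14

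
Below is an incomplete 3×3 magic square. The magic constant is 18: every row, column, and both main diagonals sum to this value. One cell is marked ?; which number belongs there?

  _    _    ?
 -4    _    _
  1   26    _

11

Using row 3: 1 + 26 + ? → (3,3) = 18 − 27 = -9.
From column 1, 18 − (-4 + 1) gives (1,1) = 21.
Main diagonal: 21 + (-9) + ? = 18, so (2,2) = 6.
From anti-diagonal, 18 − (6 + 1) gives (1,3) = 11.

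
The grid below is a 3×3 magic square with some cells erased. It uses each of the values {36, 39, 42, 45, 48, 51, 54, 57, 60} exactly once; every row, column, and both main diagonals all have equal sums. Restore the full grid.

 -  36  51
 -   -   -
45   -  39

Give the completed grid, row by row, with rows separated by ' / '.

The 9 entries sum to 432, so each line sums to 432/3 = 144.
Row 1 must total 144; the given cells sum to 87, so (1,1) = 57.
Using row 3: 45 + 39 + ? → (3,2) = 144 − 84 = 60.
Using column 1: 57 + 45 + ? → (2,1) = 144 − 102 = 42.
Column 2 must total 144; the given cells sum to 96, so (2,2) = 48.
Column 3: 51 + 39 + ? = 144, so (2,3) = 54.

57 36 51 / 42 48 54 / 45 60 39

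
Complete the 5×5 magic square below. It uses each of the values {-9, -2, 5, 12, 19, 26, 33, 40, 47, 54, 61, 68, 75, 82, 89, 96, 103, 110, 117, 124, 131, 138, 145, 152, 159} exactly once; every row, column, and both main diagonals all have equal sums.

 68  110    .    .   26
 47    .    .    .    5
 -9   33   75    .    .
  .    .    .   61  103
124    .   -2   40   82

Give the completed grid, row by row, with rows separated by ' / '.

The 25 entries sum to 1875, so each line sums to 1875/5 = 375.
Using row 5: 124 + (-2) + 40 + 82 + ? → (5,2) = 375 − 244 = 131.
Using column 1: 68 + 47 + (-9) + 124 + ? → (4,1) = 375 − 230 = 145.
Using column 5: 26 + 5 + 103 + 82 + ? → (3,5) = 375 − 216 = 159.
Main diagonal needs 375; the known cells sum to 286, so (2,2) = 89.
The remaining cell in row 3 is (3,4) = 375 − 258 = 117.
Column 2: 110 + 89 + 33 + 131 + ? = 375, so (4,2) = 12.
The remaining cell in anti-diagonal is (2,4) = 375 − 237 = 138.
Row 2 needs 375; the known cells sum to 279, so (2,3) = 96.
The remaining cell in row 4 is (4,3) = 375 − 321 = 54.
Column 3 needs 375; the known cells sum to 223, so (1,3) = 152.
From column 4, 375 − (138 + 117 + 61 + 40) gives (1,4) = 19.

68 110 152 19 26 / 47 89 96 138 5 / -9 33 75 117 159 / 145 12 54 61 103 / 124 131 -2 40 82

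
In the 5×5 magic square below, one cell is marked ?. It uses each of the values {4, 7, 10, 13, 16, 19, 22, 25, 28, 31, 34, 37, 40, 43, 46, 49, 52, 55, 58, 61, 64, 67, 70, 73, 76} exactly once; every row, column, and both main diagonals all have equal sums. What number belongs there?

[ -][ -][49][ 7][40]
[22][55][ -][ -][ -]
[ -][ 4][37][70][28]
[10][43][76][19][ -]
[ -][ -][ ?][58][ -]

25

The 25 entries sum to 1000, so each line sums to 1000/5 = 200.
Row 3 needs 200; the known cells sum to 139, so (3,1) = 61.
Row 4: 10 + 43 + 76 + 19 + ? = 200, so (4,5) = 52.
Column 4 needs 200; the known cells sum to 154, so (2,4) = 46.
From anti-diagonal, 200 − (40 + 46 + 37 + 43) gives (5,1) = 34.
Column 1: 22 + 61 + 10 + 34 + ? = 200, so (1,1) = 73.
Using main diagonal: 73 + 55 + 37 + 19 + ? → (5,5) = 200 − 184 = 16.
From row 1, 200 − (73 + 49 + 7 + 40) gives (1,2) = 31.
Column 2: 31 + 55 + 4 + 43 + ? = 200, so (5,2) = 67.
From column 5, 200 − (40 + 28 + 52 + 16) gives (2,5) = 64.
Row 2: 22 + 55 + 46 + 64 + ? = 200, so (2,3) = 13.
From row 5, 200 − (34 + 67 + 58 + 16) gives (5,3) = 25.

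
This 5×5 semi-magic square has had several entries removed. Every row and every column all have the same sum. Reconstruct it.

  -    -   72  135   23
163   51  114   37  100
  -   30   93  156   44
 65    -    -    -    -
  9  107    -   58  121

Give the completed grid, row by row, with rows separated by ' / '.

Row 2 is already complete: 163 + 51 + 114 + 37 + 100 = 465, so that is the magic constant.
Using row 3: 30 + 93 + 156 + 44 + ? → (3,1) = 465 − 323 = 142.
The remaining cell in row 5 is (5,3) = 465 − 295 = 170.
Column 1 needs 465; the known cells sum to 379, so (1,1) = 86.
Using column 3: 72 + 114 + 93 + 170 + ? → (4,3) = 465 − 449 = 16.
Column 4: 135 + 37 + 156 + 58 + ? = 465, so (4,4) = 79.
Column 5: 23 + 100 + 44 + 121 + ? = 465, so (4,5) = 177.
Row 1: 86 + 72 + 135 + 23 + ? = 465, so (1,2) = 149.
Row 4 needs 465; the known cells sum to 337, so (4,2) = 128.

86 149 72 135 23 / 163 51 114 37 100 / 142 30 93 156 44 / 65 128 16 79 177 / 9 107 170 58 121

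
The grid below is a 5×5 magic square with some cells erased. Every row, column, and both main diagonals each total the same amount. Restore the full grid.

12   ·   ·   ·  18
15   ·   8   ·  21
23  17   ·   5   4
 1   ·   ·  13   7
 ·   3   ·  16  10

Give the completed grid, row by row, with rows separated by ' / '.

12 6 0 24 18 / 15 14 8 2 21 / 23 17 11 5 4 / 1 20 19 13 7 / 9 3 22 16 10

Column 5 is already complete: 18 + 21 + 4 + 7 + 10 = 60, so that is the magic constant.
Row 3 needs 60; the known cells sum to 49, so (3,3) = 11.
From column 1, 60 − (12 + 15 + 23 + 1) gives (5,1) = 9.
The remaining cell in main diagonal is (2,2) = 60 − 46 = 14.
The remaining cell in row 2 is (2,4) = 60 − 58 = 2.
The remaining cell in row 5 is (5,3) = 60 − 38 = 22.
Using column 4: 2 + 5 + 13 + 16 + ? → (1,4) = 60 − 36 = 24.
Anti-diagonal must total 60; the given cells sum to 40, so (4,2) = 20.
From row 4, 60 − (1 + 20 + 13 + 7) gives (4,3) = 19.
Column 2 must total 60; the given cells sum to 54, so (1,2) = 6.
The remaining cell in column 3 is (1,3) = 60 − 60 = 0.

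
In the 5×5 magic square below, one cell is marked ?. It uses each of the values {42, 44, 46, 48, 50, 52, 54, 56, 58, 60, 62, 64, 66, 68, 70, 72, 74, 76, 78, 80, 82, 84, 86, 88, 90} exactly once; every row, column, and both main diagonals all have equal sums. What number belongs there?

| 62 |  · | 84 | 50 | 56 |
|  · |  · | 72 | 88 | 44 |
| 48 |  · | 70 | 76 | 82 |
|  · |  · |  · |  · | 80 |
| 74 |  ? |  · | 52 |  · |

90

The 25 entries sum to 1650, so each line sums to 1650/5 = 330.
Using row 1: 62 + 84 + 50 + 56 + ? → (1,2) = 330 − 252 = 78.
From row 3, 330 − (48 + 70 + 76 + 82) gives (3,2) = 54.
Using column 4: 50 + 88 + 76 + 52 + ? → (4,4) = 330 − 266 = 64.
Column 5 needs 330; the known cells sum to 262, so (5,5) = 68.
The remaining cell in main diagonal is (2,2) = 330 − 264 = 66.
Anti-diagonal needs 330; the known cells sum to 288, so (4,2) = 42.
The remaining cell in row 2 is (2,1) = 330 − 270 = 60.
Column 1: 62 + 60 + 48 + 74 + ? = 330, so (4,1) = 86.
Column 2 needs 330; the known cells sum to 240, so (5,2) = 90.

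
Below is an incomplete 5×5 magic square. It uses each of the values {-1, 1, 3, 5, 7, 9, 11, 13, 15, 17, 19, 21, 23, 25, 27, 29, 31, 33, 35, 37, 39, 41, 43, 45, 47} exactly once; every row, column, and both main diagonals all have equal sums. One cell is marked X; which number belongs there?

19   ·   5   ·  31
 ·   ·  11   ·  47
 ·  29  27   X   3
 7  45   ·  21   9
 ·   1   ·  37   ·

15

The 25 entries sum to 575, so each line sums to 575/5 = 115.
Row 4: 7 + 45 + 21 + 9 + ? = 115, so (4,3) = 33.
Column 3 must total 115; the given cells sum to 76, so (5,3) = 39.
Column 5 needs 115; the known cells sum to 90, so (5,5) = 25.
Main diagonal must total 115; the given cells sum to 92, so (2,2) = 23.
The remaining cell in row 5 is (5,1) = 115 − 102 = 13.
Column 2: 23 + 29 + 45 + 1 + ? = 115, so (1,2) = 17.
Anti-diagonal must total 115; the given cells sum to 116, so (2,4) = -1.
Row 1 must total 115; the given cells sum to 72, so (1,4) = 43.
Row 2: 23 + 11 + (-1) + 47 + ? = 115, so (2,1) = 35.
The remaining cell in column 1 is (3,1) = 115 − 74 = 41.
Column 4: 43 + (-1) + 21 + 37 + ? = 115, so (3,4) = 15.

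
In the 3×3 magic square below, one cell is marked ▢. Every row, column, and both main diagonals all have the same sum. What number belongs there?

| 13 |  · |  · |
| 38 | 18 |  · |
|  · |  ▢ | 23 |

Main diagonal is complete and sums to 54; that is the magic constant.
Row 2 needs 54; the known cells sum to 56, so (2,3) = -2.
From column 1, 54 − (13 + 38) gives (3,1) = 3.
From column 3, 54 − (-2 + 23) gives (1,3) = 33.
The remaining cell in row 1 is (1,2) = 54 − 46 = 8.
Using row 3: 3 + 23 + ? → (3,2) = 54 − 26 = 28.

28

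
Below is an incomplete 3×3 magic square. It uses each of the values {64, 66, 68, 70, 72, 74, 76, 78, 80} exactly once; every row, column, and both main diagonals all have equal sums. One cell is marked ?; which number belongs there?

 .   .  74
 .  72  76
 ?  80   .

70

The 9 entries sum to 648, so each line sums to 648/3 = 216.
Row 2 needs 216; the known cells sum to 148, so (2,1) = 68.
Using column 2: 72 + 80 + ? → (1,2) = 216 − 152 = 64.
Column 3: 74 + 76 + ? = 216, so (3,3) = 66.
Main diagonal must total 216; the given cells sum to 138, so (1,1) = 78.
Using anti-diagonal: 74 + 72 + ? → (3,1) = 216 − 146 = 70.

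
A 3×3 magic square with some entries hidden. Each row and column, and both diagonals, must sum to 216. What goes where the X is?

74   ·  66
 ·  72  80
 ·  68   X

Row 1: 74 + 66 + ? = 216, so (1,2) = 76.
From row 2, 216 − (72 + 80) gives (2,1) = 64.
The remaining cell in column 1 is (3,1) = 216 − 138 = 78.
Column 3 needs 216; the known cells sum to 146, so (3,3) = 70.

70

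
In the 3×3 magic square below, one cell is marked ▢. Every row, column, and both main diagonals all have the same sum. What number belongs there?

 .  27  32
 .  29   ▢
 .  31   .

Column 2 is complete and sums to 87; that is the magic constant.
The remaining cell in row 1 is (1,1) = 87 − 59 = 28.
From main diagonal, 87 − (28 + 29) gives (3,3) = 30.
Anti-diagonal: 32 + 29 + ? = 87, so (3,1) = 26.
The remaining cell in column 1 is (2,1) = 87 − 54 = 33.
The remaining cell in column 3 is (2,3) = 87 − 62 = 25.

25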